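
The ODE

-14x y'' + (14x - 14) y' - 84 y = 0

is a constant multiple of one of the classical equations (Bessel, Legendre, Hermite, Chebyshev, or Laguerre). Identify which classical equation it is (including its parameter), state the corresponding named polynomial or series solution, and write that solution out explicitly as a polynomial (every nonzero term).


All three coefficients share the factor -14; dividing through by -14 gives  x y'' + (1 - x) y' + 6 y = 0.
This matches the Laguerre equation x y'' + (1 - x) y' + n y = 0 with n = 6; the polynomial solution is L_6(x).
With y = sum_k a_k x^k, matching x^k gives (k+1)k a_{k+1} + (k+1) a_{k+1} - k a_k + n a_k = 0, i.e. (k+1)^2 a_{k+1} = (k - n) a_k = (k - 6) a_k. The right side vanishes at k = 6, so the series terminates at degree 6.
Standard normalization L_n(0) = 1 gives a_0 = 1. Work upward with a_{k+1} = (k - 6) a_k / (k+1)^2:
  a_1 = (0 - 6)(1) / 1^2 = -6/1 = -6
  a_2 = (1 - 6)(-6) / 2^2 = 30/4 = 15/2
  a_3 = (2 - 6)(15/2) / 3^2 = -30/9 = -10/3
  a_4 = (3 - 6)(-10/3) / 4^2 = 10/16 = 5/8
  a_5 = (4 - 6)(5/8) / 5^2 = (-5/4)/25 = -1/20
  a_6 = (5 - 6)(-1/20) / 6^2 = (1/20)/36 = 1/720
Hence L_6(x) = x^6/720 - x^5/20 + 5 x^4/8 - 10 x^3/3 + 15 x^2/2 - 6 x + 1.

L_6(x); series = x^6/720 - x^5/20 + 5 x^4/8 - 10 x^3/3 + 15 x^2/2 - 6 x + 1


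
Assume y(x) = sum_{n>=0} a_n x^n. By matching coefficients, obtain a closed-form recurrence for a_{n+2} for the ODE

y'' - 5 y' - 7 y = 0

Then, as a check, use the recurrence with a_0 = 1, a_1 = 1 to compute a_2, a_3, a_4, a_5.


Substitute y = sum_n a_n x^n.
y''(x) has coefficient (n+2)(n+1) a_{n+2} at x^n;
-5 y'(x) has coefficient -5 (n+1) a_{n+1} at x^n;
-7 y(x) has coefficient -7 a_n at x^n.
Matching x^n: (n+2)(n+1) a_{n+2} - 5 (n+1) a_{n+1} - 7 a_n = 0.
Thus a_{n+2} = [5 (n+1) a_{n+1} + 7 a_n] / ((n+1)(n+2)).

Check with a_0 = 1, a_1 = 1 (apply the recurrence for n = 0, 1, 2, 3): a_0 = 1, a_1 = 1, a_2 = 6, a_3 = 67/6, a_4 = 419/24, a_5 = 641/30.

a_(n+2) = [5 (n+1) a_(n+1) + 7 a_n] / ((n+1)(n+2)); check: a_0 = 1, a_1 = 1, a_2 = 6, a_3 = 67/6, a_4 = 419/24, a_5 = 641/30


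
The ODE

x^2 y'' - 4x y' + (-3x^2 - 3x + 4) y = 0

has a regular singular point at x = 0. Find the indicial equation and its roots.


Divide by x^2 to reach normal form y'' + P_1(x) y' + P_2(x) y = 0 with P_1(x) = -4/x and P_2(x) = -3 - 3/x + 4/x^2.
x = 0 is a singular point because the y'-coefficient -4/x has a pole at x = 0 and the y-coefficient -3 - 3/x + 4/x^2 has a pole at x = 0.
It is a regular singular point because x P_1(x) = p(x) = -4 and x^2 P_2(x) = q(x) = -3x^2 - 3x + 4 are polynomials, hence analytic at x = 0.
p(0) = -4,  q(0) = 4.
Indicial equation: r(r-1) + p(0) r + q(0) = 0, i.e. r^2 + (p(0) - 1) r + q(0) = 0, i.e. r^2 - 5 r + 4 = 0.
Discriminant: (-5)^2 - 4(4) = 9, so r = (5 ± 3)/2.
Solving: r_1 = 4, r_2 = 1.

indicial: r^2 - 5 r + 4 = 0; roots r_1 = 4, r_2 = 1


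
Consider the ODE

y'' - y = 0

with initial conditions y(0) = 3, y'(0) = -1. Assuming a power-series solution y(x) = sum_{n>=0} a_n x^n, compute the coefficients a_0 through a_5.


Ansatz: y(x) = sum_{n>=0} a_n x^n, so y'(x) = sum_{n>=1} n a_n x^(n-1) and y''(x) = sum_{n>=2} n(n-1) a_n x^(n-2).
Substitute into P(x) y'' + Q(x) y' + R(x) y = 0 with P(x) = 1, Q(x) = 0, R(x) = -1, and match powers of x.
Initial conditions: a_0 = 3, a_1 = -1.
Setting the coefficient of each power of x to zero and solving order by order (substituting the coefficients already found):
  x^0: 2 a_2 - a_0 = 0  ->  2 a_2 = a_0 = 3  ->  a_2 = 3/2
  x^1: 6 a_3 - a_1 = 0  ->  6 a_3 = a_1 = -1  ->  a_3 = -1/6
  x^2: 12 a_4 - a_2 = 0  ->  12 a_4 = a_2 = 3/2  ->  a_4 = 1/8
  x^3: 20 a_5 - a_3 = 0  ->  20 a_5 = a_3 = -1/6  ->  a_5 = -1/120
Truncated series: y(x) = 3 - x + (3/2) x^2 - (1/6) x^3 + (1/8) x^4 - (1/120) x^5 + O(x^6).

a_0 = 3; a_1 = -1; a_2 = 3/2; a_3 = -1/6; a_4 = 1/8; a_5 = -1/120


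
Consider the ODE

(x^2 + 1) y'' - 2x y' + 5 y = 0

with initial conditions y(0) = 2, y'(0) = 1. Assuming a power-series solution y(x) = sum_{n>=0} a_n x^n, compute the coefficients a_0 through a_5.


Ansatz: y(x) = sum_{n>=0} a_n x^n, so y'(x) = sum_{n>=1} n a_n x^(n-1) and y''(x) = sum_{n>=2} n(n-1) a_n x^(n-2).
Substitute into P(x) y'' + Q(x) y' + R(x) y = 0 with P(x) = x^2 + 1, Q(x) = -2x, R(x) = 5, and match powers of x.
Initial conditions: a_0 = 2, a_1 = 1.
Setting the coefficient of each power of x to zero and solving order by order (substituting the coefficients already found):
  x^0: 2 a_2 + 5 a_0 = 0  ->  2 a_2 = -5 a_0 = -10  ->  a_2 = -5
  x^1: 6 a_3 + 3 a_1 = 0  ->  6 a_3 = -3 a_1 = -3  ->  a_3 = -1/2
  x^2: 12 a_4 + 3 a_2 = 0  ->  12 a_4 = -3 a_2 = 15  ->  a_4 = 5/4
  x^3: 20 a_5 + 5 a_3 = 0  ->  20 a_5 = -5 a_3 = 5/2  ->  a_5 = 1/8
Truncated series: y(x) = 2 + x - 5 x^2 - (1/2) x^3 + (5/4) x^4 + (1/8) x^5 + O(x^6).

a_0 = 2; a_1 = 1; a_2 = -5; a_3 = -1/2; a_4 = 5/4; a_5 = 1/8


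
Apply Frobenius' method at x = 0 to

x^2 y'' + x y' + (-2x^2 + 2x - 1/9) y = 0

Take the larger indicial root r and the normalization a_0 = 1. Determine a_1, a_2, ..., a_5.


Write in Frobenius form y'' + (p(x)/x) y' + (q(x)/x^2) y = 0:
  p(x) = 1,  q(x) = -2x^2 + 2x - 1/9.
Indicial equation: r(r-1) + (1) r + (-1/9) = 0 -> roots r_1 = 1/3, r_2 = -1/3.
Take r = r_1 = 1/3. Let y(x) = x^r sum_{n>=0} a_n x^n with a_0 = 1.
Substitute y = x^r sum a_n x^n and match x^{r+n}. The recurrence is
  D(n) a_n + 2 a_{n-1} - 2 a_{n-2} = 0,  where D(n) = (r+n)(r+n-1) + (1)(r+n) + (-1/9).
  a_n = [-2 a_{n-1} + 2 a_{n-2}] / D(n).
Since the indicial polynomial factors as (r - r_1)(r - r_2), D(n) = (r_1 + n - r_1)(r_1 + n - r_2) = n(n + 2/3).
Evaluating step by step (a_0 = 1):
  n = 1: D(1) = 1(1 + 2/3) = 5/3; numerator = -2(1) = -2; a_1 = (-2)/(5/3) = -6/5
  n = 2: D(2) = 2(2 + 2/3) = 16/3; numerator = -2(-6/5) + 2(1) = 22/5; a_2 = (22/5)/(16/3) = 33/40
  n = 3: D(3) = 3(3 + 2/3) = 11; numerator = -2(33/40) + 2(-6/5) = -81/20; a_3 = (-81/20)/(11) = -81/220
  n = 4: D(4) = 4(4 + 2/3) = 56/3; numerator = -2(-81/220) + 2(33/40) = 105/44; a_4 = (105/44)/(56/3) = 45/352
  n = 5: D(5) = 5(5 + 2/3) = 85/3; numerator = -2(45/352) + 2(-81/220) = -873/880; a_5 = (-873/880)/(85/3) = -2619/74800

r = 1/3; a_0 = 1; a_1 = -6/5; a_2 = 33/40; a_3 = -81/220; a_4 = 45/352; a_5 = -2619/74800


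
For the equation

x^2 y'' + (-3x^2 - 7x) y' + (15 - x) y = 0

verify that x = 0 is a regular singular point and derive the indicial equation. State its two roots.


Divide by x^2 to reach normal form y'' + P_1(x) y' + P_2(x) y = 0 with P_1(x) = -3 - 7/x and P_2(x) = -1/x + 15/x^2.
x = 0 is a singular point because the y'-coefficient -3 - 7/x has a pole at x = 0 and the y-coefficient -1/x + 15/x^2 has a pole at x = 0.
It is a regular singular point because x P_1(x) = p(x) = -3x - 7 and x^2 P_2(x) = q(x) = 15 - x are polynomials, hence analytic at x = 0.
p(0) = -7,  q(0) = 15.
Indicial equation: r(r-1) + p(0) r + q(0) = 0, i.e. r^2 + (p(0) - 1) r + q(0) = 0, i.e. r^2 - 8 r + 15 = 0.
Discriminant: (-8)^2 - 4(15) = 4, so r = (8 ± 2)/2.
Solving: r_1 = 5, r_2 = 3.

indicial: r^2 - 8 r + 15 = 0; roots r_1 = 5, r_2 = 3


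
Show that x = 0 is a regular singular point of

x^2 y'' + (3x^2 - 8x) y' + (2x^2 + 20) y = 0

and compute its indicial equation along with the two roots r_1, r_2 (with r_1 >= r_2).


Divide by x^2 to reach normal form y'' + P_1(x) y' + P_2(x) y = 0 with P_1(x) = 3 - 8/x and P_2(x) = 2 + 20/x^2.
x = 0 is a singular point because the y'-coefficient 3 - 8/x has a pole at x = 0 and the y-coefficient 2 + 20/x^2 has a pole at x = 0.
It is a regular singular point because x P_1(x) = p(x) = 3x - 8 and x^2 P_2(x) = q(x) = 2x^2 + 20 are polynomials, hence analytic at x = 0.
p(0) = -8,  q(0) = 20.
Indicial equation: r(r-1) + p(0) r + q(0) = 0, i.e. r^2 + (p(0) - 1) r + q(0) = 0, i.e. r^2 - 9 r + 20 = 0.
Discriminant: (-9)^2 - 4(20) = 1, so r = (9 ± 1)/2.
Solving: r_1 = 5, r_2 = 4.

indicial: r^2 - 9 r + 20 = 0; roots r_1 = 5, r_2 = 4


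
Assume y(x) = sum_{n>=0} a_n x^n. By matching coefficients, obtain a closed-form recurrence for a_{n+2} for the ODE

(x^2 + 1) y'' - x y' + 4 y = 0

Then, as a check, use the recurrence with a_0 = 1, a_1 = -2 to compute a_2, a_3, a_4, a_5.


Substitute y = sum_n a_n x^n.
(1 + 1 x^2) y'' contributes (n+2)(n+1) a_{n+2} + n(n-1) a_n at x^n.
-x y'(x) contributes -n a_n at x^n.
4 y(x) contributes 4 a_n at x^n.
Matching x^n: (n+2)(n+1) a_{n+2} + (n(n-1) - n + 4) a_n = 0.
Thus a_{n+2} = (-n(n-1) + n - 4) / ((n+1)(n+2)) * a_n.

Check with a_0 = 1, a_1 = -2 (apply the recurrence for n = 0, 1, 2, 3): a_0 = 1, a_1 = -2, a_2 = -2, a_3 = 1, a_4 = 2/3, a_5 = -7/20.

a_(n+2) = (-n(n-1) + n - 4) / ((n+1)(n+2)) * a_n; check: a_0 = 1, a_1 = -2, a_2 = -2, a_3 = 1, a_4 = 2/3, a_5 = -7/20


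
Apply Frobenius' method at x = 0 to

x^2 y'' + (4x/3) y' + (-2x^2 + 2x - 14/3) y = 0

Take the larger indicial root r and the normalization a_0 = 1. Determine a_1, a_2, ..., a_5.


Write in Frobenius form y'' + (p(x)/x) y' + (q(x)/x^2) y = 0:
  p(x) = 4/3,  q(x) = -2x^2 + 2x - 14/3.
Indicial equation: r(r-1) + (4/3) r + (-14/3) = 0 -> roots r_1 = 2, r_2 = -7/3.
Take r = r_1 = 2. Let y(x) = x^r sum_{n>=0} a_n x^n with a_0 = 1.
Substitute y = x^r sum a_n x^n and match x^{r+n}. The recurrence is
  D(n) a_n + 2 a_{n-1} - 2 a_{n-2} = 0,  where D(n) = (r+n)(r+n-1) + (4/3)(r+n) + (-14/3).
  a_n = [-2 a_{n-1} + 2 a_{n-2}] / D(n).
Since the indicial polynomial factors as (r - r_1)(r - r_2), D(n) = (r_1 + n - r_1)(r_1 + n - r_2) = n(n + 13/3).
Evaluating step by step (a_0 = 1):
  n = 1: D(1) = 1(1 + 13/3) = 16/3; numerator = -2(1) = -2; a_1 = (-2)/(16/3) = -3/8
  n = 2: D(2) = 2(2 + 13/3) = 38/3; numerator = -2(-3/8) + 2(1) = 11/4; a_2 = (11/4)/(38/3) = 33/152
  n = 3: D(3) = 3(3 + 13/3) = 22; numerator = -2(33/152) + 2(-3/8) = -45/38; a_3 = (-45/38)/(22) = -45/836
  n = 4: D(4) = 4(4 + 13/3) = 100/3; numerator = -2(-45/836) + 2(33/152) = 453/836; a_4 = (453/836)/(100/3) = 1359/83600
  n = 5: D(5) = 5(5 + 13/3) = 140/3; numerator = -2(1359/83600) + 2(-45/836) = -5859/41800; a_5 = (-5859/41800)/(140/3) = -2511/836000

r = 2; a_0 = 1; a_1 = -3/8; a_2 = 33/152; a_3 = -45/836; a_4 = 1359/83600; a_5 = -2511/836000


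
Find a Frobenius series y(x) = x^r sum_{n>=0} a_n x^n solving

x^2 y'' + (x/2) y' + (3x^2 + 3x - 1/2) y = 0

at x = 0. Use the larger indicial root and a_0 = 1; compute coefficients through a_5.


Write in Frobenius form y'' + (p(x)/x) y' + (q(x)/x^2) y = 0:
  p(x) = 1/2,  q(x) = 3x^2 + 3x - 1/2.
Indicial equation: r(r-1) + (1/2) r + (-1/2) = 0 -> roots r_1 = 1, r_2 = -1/2.
Take r = r_1 = 1. Let y(x) = x^r sum_{n>=0} a_n x^n with a_0 = 1.
Substitute y = x^r sum a_n x^n and match x^{r+n}. The recurrence is
  D(n) a_n + 3 a_{n-1} + 3 a_{n-2} = 0,  where D(n) = (r+n)(r+n-1) + (1/2)(r+n) + (-1/2).
  a_n = [-3 a_{n-1} - 3 a_{n-2}] / D(n).
Since the indicial polynomial factors as (r - r_1)(r - r_2), D(n) = (r_1 + n - r_1)(r_1 + n - r_2) = n(n + 3/2).
Evaluating step by step (a_0 = 1):
  n = 1: D(1) = 1(1 + 3/2) = 5/2; numerator = -3(1) = -3; a_1 = (-3)/(5/2) = -6/5
  n = 2: D(2) = 2(2 + 3/2) = 7; numerator = -3(-6/5) - 3(1) = 3/5; a_2 = (3/5)/(7) = 3/35
  n = 3: D(3) = 3(3 + 3/2) = 27/2; numerator = -3(3/35) - 3(-6/5) = 117/35; a_3 = (117/35)/(27/2) = 26/105
  n = 4: D(4) = 4(4 + 3/2) = 22; numerator = -3(26/105) - 3(3/35) = -1; a_4 = (-1)/(22) = -1/22
  n = 5: D(5) = 5(5 + 3/2) = 65/2; numerator = -3(-1/22) - 3(26/105) = -467/770; a_5 = (-467/770)/(65/2) = -467/25025

r = 1; a_0 = 1; a_1 = -6/5; a_2 = 3/35; a_3 = 26/105; a_4 = -1/22; a_5 = -467/25025


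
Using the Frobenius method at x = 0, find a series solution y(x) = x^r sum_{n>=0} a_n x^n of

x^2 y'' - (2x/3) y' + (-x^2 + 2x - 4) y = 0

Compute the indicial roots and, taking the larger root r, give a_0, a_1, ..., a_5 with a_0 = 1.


Write in Frobenius form y'' + (p(x)/x) y' + (q(x)/x^2) y = 0:
  p(x) = -2/3,  q(x) = -x^2 + 2x - 4.
Indicial equation: r(r-1) + (-2/3) r + (-4) = 0 -> roots r_1 = 3, r_2 = -4/3.
Take r = r_1 = 3. Let y(x) = x^r sum_{n>=0} a_n x^n with a_0 = 1.
Substitute y = x^r sum a_n x^n and match x^{r+n}. The recurrence is
  D(n) a_n + 2 a_{n-1} - 1 a_{n-2} = 0,  where D(n) = (r+n)(r+n-1) + (-2/3)(r+n) + (-4).
  a_n = [-2 a_{n-1} + 1 a_{n-2}] / D(n).
Since the indicial polynomial factors as (r - r_1)(r - r_2), D(n) = (r_1 + n - r_1)(r_1 + n - r_2) = n(n + 13/3).
Evaluating step by step (a_0 = 1):
  n = 1: D(1) = 1(1 + 13/3) = 16/3; numerator = -2(1) = -2; a_1 = (-2)/(16/3) = -3/8
  n = 2: D(2) = 2(2 + 13/3) = 38/3; numerator = -2(-3/8) + 1(1) = 7/4; a_2 = (7/4)/(38/3) = 21/152
  n = 3: D(3) = 3(3 + 13/3) = 22; numerator = -2(21/152) + 1(-3/8) = -99/152; a_3 = (-99/152)/(22) = -9/304
  n = 4: D(4) = 4(4 + 13/3) = 100/3; numerator = -2(-9/304) + 1(21/152) = 15/76; a_4 = (15/76)/(100/3) = 9/1520
  n = 5: D(5) = 5(5 + 13/3) = 140/3; numerator = -2(9/1520) + 1(-9/304) = -63/1520; a_5 = (-63/1520)/(140/3) = -27/30400

r = 3; a_0 = 1; a_1 = -3/8; a_2 = 21/152; a_3 = -9/304; a_4 = 9/1520; a_5 = -27/30400


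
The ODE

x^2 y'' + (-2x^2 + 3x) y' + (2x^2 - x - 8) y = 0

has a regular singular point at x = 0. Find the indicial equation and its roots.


Divide by x^2 to reach normal form y'' + P_1(x) y' + P_2(x) y = 0 with P_1(x) = -2 + 3/x and P_2(x) = 2 - 1/x - 8/x^2.
x = 0 is a singular point because the y'-coefficient -2 + 3/x has a pole at x = 0 and the y-coefficient 2 - 1/x - 8/x^2 has a pole at x = 0.
It is a regular singular point because x P_1(x) = p(x) = 3 - 2x and x^2 P_2(x) = q(x) = 2x^2 - x - 8 are polynomials, hence analytic at x = 0.
p(0) = 3,  q(0) = -8.
Indicial equation: r(r-1) + p(0) r + q(0) = 0, i.e. r^2 + (p(0) - 1) r + q(0) = 0, i.e. r^2 + 2 r - 8 = 0.
Discriminant: (2)^2 - 4(-8) = 36, so r = (-2 ± 6)/2.
Solving: r_1 = 2, r_2 = -4.

indicial: r^2 + 2 r - 8 = 0; roots r_1 = 2, r_2 = -4


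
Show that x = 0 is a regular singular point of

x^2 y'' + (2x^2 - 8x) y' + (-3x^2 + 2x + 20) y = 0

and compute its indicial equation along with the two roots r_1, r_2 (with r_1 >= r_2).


Divide by x^2 to reach normal form y'' + P_1(x) y' + P_2(x) y = 0 with P_1(x) = 2 - 8/x and P_2(x) = -3 + 2/x + 20/x^2.
x = 0 is a singular point because the y'-coefficient 2 - 8/x has a pole at x = 0 and the y-coefficient -3 + 2/x + 20/x^2 has a pole at x = 0.
It is a regular singular point because x P_1(x) = p(x) = 2x - 8 and x^2 P_2(x) = q(x) = -3x^2 + 2x + 20 are polynomials, hence analytic at x = 0.
p(0) = -8,  q(0) = 20.
Indicial equation: r(r-1) + p(0) r + q(0) = 0, i.e. r^2 + (p(0) - 1) r + q(0) = 0, i.e. r^2 - 9 r + 20 = 0.
Discriminant: (-9)^2 - 4(20) = 1, so r = (9 ± 1)/2.
Solving: r_1 = 5, r_2 = 4.

indicial: r^2 - 9 r + 20 = 0; roots r_1 = 5, r_2 = 4


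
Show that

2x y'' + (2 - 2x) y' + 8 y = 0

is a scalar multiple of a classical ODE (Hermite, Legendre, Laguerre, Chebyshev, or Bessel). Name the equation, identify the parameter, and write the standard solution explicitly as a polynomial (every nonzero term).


All three coefficients share the factor 2; dividing through by 2 gives  x y'' + (1 - x) y' + 4 y = 0.
This matches the Laguerre equation x y'' + (1 - x) y' + n y = 0 with n = 4; the polynomial solution is L_4(x).
With y = sum_k a_k x^k, matching x^k gives (k+1)k a_{k+1} + (k+1) a_{k+1} - k a_k + n a_k = 0, i.e. (k+1)^2 a_{k+1} = (k - n) a_k = (k - 4) a_k. The right side vanishes at k = 4, so the series terminates at degree 4.
Standard normalization L_n(0) = 1 gives a_0 = 1. Work upward with a_{k+1} = (k - 4) a_k / (k+1)^2:
  a_1 = (0 - 4)(1) / 1^2 = -4/1 = -4
  a_2 = (1 - 4)(-4) / 2^2 = 12/4 = 3
  a_3 = (2 - 4)(3) / 3^2 = -6/9 = -2/3
  a_4 = (3 - 4)(-2/3) / 4^2 = (2/3)/16 = 1/24
Hence L_4(x) = x^4/24 - 2 x^3/3 + 3 x^2 - 4 x + 1.

L_4(x); series = x^4/24 - 2 x^3/3 + 3 x^2 - 4 x + 1


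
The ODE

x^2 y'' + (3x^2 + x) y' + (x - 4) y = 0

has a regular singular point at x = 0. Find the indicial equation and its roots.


Divide by x^2 to reach normal form y'' + P_1(x) y' + P_2(x) y = 0 with P_1(x) = 3 + 1/x and P_2(x) = 1/x - 4/x^2.
x = 0 is a singular point because the y'-coefficient 3 + 1/x has a pole at x = 0 and the y-coefficient 1/x - 4/x^2 has a pole at x = 0.
It is a regular singular point because x P_1(x) = p(x) = 3x + 1 and x^2 P_2(x) = q(x) = x - 4 are polynomials, hence analytic at x = 0.
p(0) = 1,  q(0) = -4.
Indicial equation: r(r-1) + p(0) r + q(0) = 0, i.e. r^2 + (p(0) - 1) r + q(0) = 0, i.e. r^2 - 4 = 0.
Discriminant: (0)^2 - 4(-4) = 16, so r = (0 ± 4)/2.
Solving: r_1 = 2, r_2 = -2.

indicial: r^2 - 4 = 0; roots r_1 = 2, r_2 = -2


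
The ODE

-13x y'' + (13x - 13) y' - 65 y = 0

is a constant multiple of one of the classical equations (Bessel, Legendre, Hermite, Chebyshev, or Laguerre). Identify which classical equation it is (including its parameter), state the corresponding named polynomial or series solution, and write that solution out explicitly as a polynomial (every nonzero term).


All three coefficients share the factor -13; dividing through by -13 gives  x y'' + (1 - x) y' + 5 y = 0.
This matches the Laguerre equation x y'' + (1 - x) y' + n y = 0 with n = 5; the polynomial solution is L_5(x).
With y = sum_k a_k x^k, matching x^k gives (k+1)k a_{k+1} + (k+1) a_{k+1} - k a_k + n a_k = 0, i.e. (k+1)^2 a_{k+1} = (k - n) a_k = (k - 5) a_k. The right side vanishes at k = 5, so the series terminates at degree 5.
Standard normalization L_n(0) = 1 gives a_0 = 1. Work upward with a_{k+1} = (k - 5) a_k / (k+1)^2:
  a_1 = (0 - 5)(1) / 1^2 = -5/1 = -5
  a_2 = (1 - 5)(-5) / 2^2 = 20/4 = 5
  a_3 = (2 - 5)(5) / 3^2 = -15/9 = -5/3
  a_4 = (3 - 5)(-5/3) / 4^2 = (10/3)/16 = 5/24
  a_5 = (4 - 5)(5/24) / 5^2 = (-5/24)/25 = -1/120
Hence L_5(x) = -x^5/120 + 5 x^4/24 - 5 x^3/3 + 5 x^2 - 5 x + 1.

L_5(x); series = -x^5/120 + 5 x^4/24 - 5 x^3/3 + 5 x^2 - 5 x + 1


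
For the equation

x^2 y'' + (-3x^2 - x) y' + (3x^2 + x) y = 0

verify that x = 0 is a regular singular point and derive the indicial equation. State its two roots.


Divide by x^2 to reach normal form y'' + P_1(x) y' + P_2(x) y = 0 with P_1(x) = -3 - 1/x and P_2(x) = 3 + 1/x.
x = 0 is a singular point because the y'-coefficient -3 - 1/x has a pole at x = 0 and the y-coefficient 3 + 1/x has a pole at x = 0.
It is a regular singular point because x P_1(x) = p(x) = -3x - 1 and x^2 P_2(x) = q(x) = 3x^2 + x are polynomials, hence analytic at x = 0.
p(0) = -1,  q(0) = 0.
Indicial equation: r(r-1) + p(0) r + q(0) = 0, i.e. r^2 + (p(0) - 1) r + q(0) = 0, i.e. r^2 - 2 r = 0.
Discriminant: (-2)^2 - 4(0) = 4, so r = (2 ± 2)/2.
Solving: r_1 = 2, r_2 = 0.

indicial: r^2 - 2 r = 0; roots r_1 = 2, r_2 = 0


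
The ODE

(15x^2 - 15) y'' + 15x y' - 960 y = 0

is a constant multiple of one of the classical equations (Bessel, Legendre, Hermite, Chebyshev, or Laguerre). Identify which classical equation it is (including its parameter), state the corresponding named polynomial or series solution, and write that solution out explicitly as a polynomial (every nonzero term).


All three coefficients share the factor -15; dividing through by -15 gives  (1 - x^2) y'' - x y' + 64 y = 0.
This matches the Chebyshev equation (1 - x^2) y'' - x y' + n^2 y = 0 (note the -x y' term, not -2x y') with n^2 = 64, so n = 8; the polynomial solution is T_8(x).
With y = sum_k a_k x^k, matching x^k gives (k+2)(k+1) a_{k+2} = (k^2 - n^2) a_k = (k - 8)(k + 8) a_k. The right side vanishes at k = 8, so the series with the parity of 8 terminates at degree 8.
Standard normalization: leading coefficient of T_n is 2^(n-1), so a_8 = 2^7 = 128. Work downward with a_k = (k+1)(k+2) a_{k+2} / ((k - 8)(k + 8)):
  a_6 = (7)(8)(128) / ((6 - 8)(6 + 8)) = 7168/(-28) = -256
  a_4 = (5)(6)(-256) / ((4 - 8)(4 + 8)) = -7680/(-48) = 160
  a_2 = (3)(4)(160) / ((2 - 8)(2 + 8)) = 1920/(-60) = -32
  a_0 = (1)(2)(-32) / ((0 - 8)(0 + 8)) = -64/(-64) = 1
Hence T_8(x) = 128 x^8 - 256 x^6 + 160 x^4 - 32 x^2 + 1.

T_8(x); series = 128 x^8 - 256 x^6 + 160 x^4 - 32 x^2 + 1


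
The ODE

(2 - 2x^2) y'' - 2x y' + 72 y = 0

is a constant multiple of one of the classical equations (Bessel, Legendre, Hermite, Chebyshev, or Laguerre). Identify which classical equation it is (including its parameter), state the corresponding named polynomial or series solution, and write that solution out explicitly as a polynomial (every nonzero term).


All three coefficients share the factor 2; dividing through by 2 gives  (1 - x^2) y'' - x y' + 36 y = 0.
This matches the Chebyshev equation (1 - x^2) y'' - x y' + n^2 y = 0 (note the -x y' term, not -2x y') with n^2 = 36, so n = 6; the polynomial solution is T_6(x).
With y = sum_k a_k x^k, matching x^k gives (k+2)(k+1) a_{k+2} = (k^2 - n^2) a_k = (k - 6)(k + 6) a_k. The right side vanishes at k = 6, so the series with the parity of 6 terminates at degree 6.
Standard normalization: leading coefficient of T_n is 2^(n-1), so a_6 = 2^5 = 32. Work downward with a_k = (k+1)(k+2) a_{k+2} / ((k - 6)(k + 6)):
  a_4 = (5)(6)(32) / ((4 - 6)(4 + 6)) = 960/(-20) = -48
  a_2 = (3)(4)(-48) / ((2 - 6)(2 + 6)) = -576/(-32) = 18
  a_0 = (1)(2)(18) / ((0 - 6)(0 + 6)) = 36/(-36) = -1
Hence T_6(x) = 32 x^6 - 48 x^4 + 18 x^2 - 1.

T_6(x); series = 32 x^6 - 48 x^4 + 18 x^2 - 1


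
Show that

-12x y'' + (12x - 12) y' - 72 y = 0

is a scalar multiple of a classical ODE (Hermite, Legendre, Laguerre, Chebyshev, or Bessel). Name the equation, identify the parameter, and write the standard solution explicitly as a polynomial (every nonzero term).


All three coefficients share the factor -12; dividing through by -12 gives  x y'' + (1 - x) y' + 6 y = 0.
This matches the Laguerre equation x y'' + (1 - x) y' + n y = 0 with n = 6; the polynomial solution is L_6(x).
With y = sum_k a_k x^k, matching x^k gives (k+1)k a_{k+1} + (k+1) a_{k+1} - k a_k + n a_k = 0, i.e. (k+1)^2 a_{k+1} = (k - n) a_k = (k - 6) a_k. The right side vanishes at k = 6, so the series terminates at degree 6.
Standard normalization L_n(0) = 1 gives a_0 = 1. Work upward with a_{k+1} = (k - 6) a_k / (k+1)^2:
  a_1 = (0 - 6)(1) / 1^2 = -6/1 = -6
  a_2 = (1 - 6)(-6) / 2^2 = 30/4 = 15/2
  a_3 = (2 - 6)(15/2) / 3^2 = -30/9 = -10/3
  a_4 = (3 - 6)(-10/3) / 4^2 = 10/16 = 5/8
  a_5 = (4 - 6)(5/8) / 5^2 = (-5/4)/25 = -1/20
  a_6 = (5 - 6)(-1/20) / 6^2 = (1/20)/36 = 1/720
Hence L_6(x) = x^6/720 - x^5/20 + 5 x^4/8 - 10 x^3/3 + 15 x^2/2 - 6 x + 1.

L_6(x); series = x^6/720 - x^5/20 + 5 x^4/8 - 10 x^3/3 + 15 x^2/2 - 6 x + 1


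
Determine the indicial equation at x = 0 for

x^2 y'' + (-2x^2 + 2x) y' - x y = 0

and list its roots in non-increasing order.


Divide by x^2 to reach normal form y'' + P_1(x) y' + P_2(x) y = 0 with P_1(x) = -2 + 2/x and P_2(x) = -1/x.
x = 0 is a singular point because the y'-coefficient -2 + 2/x has a pole at x = 0 and the y-coefficient -1/x has a pole at x = 0.
It is a regular singular point because x P_1(x) = p(x) = 2 - 2x and x^2 P_2(x) = q(x) = -x are polynomials, hence analytic at x = 0.
p(0) = 2,  q(0) = 0.
Indicial equation: r(r-1) + p(0) r + q(0) = 0, i.e. r^2 + (p(0) - 1) r + q(0) = 0, i.e. r^2 + 1 r = 0.
Discriminant: (1)^2 - 4(0) = 1, so r = (-1 ± 1)/2.
Solving: r_1 = 0, r_2 = -1.

indicial: r^2 + 1 r = 0; roots r_1 = 0, r_2 = -1


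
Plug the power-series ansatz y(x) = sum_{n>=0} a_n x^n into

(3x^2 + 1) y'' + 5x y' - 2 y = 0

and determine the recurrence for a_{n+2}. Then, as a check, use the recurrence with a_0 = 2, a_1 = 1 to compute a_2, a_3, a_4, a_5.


Substitute y = sum_n a_n x^n.
(1 + 3 x^2) y'' contributes (n+2)(n+1) a_{n+2} + 3 n(n-1) a_n at x^n.
5 x y'(x) contributes 5 n a_n at x^n.
-2 y(x) contributes -2 a_n at x^n.
Matching x^n: (n+2)(n+1) a_{n+2} + (3 n(n-1) + 5 n - 2) a_n = 0.
Thus a_{n+2} = (-3 n(n-1) - 5 n + 2) / ((n+1)(n+2)) * a_n.

Check with a_0 = 2, a_1 = 1 (apply the recurrence for n = 0, 1, 2, 3): a_0 = 2, a_1 = 1, a_2 = 2, a_3 = -1/2, a_4 = -7/3, a_5 = 31/40.

a_(n+2) = (-3 n(n-1) - 5 n + 2) / ((n+1)(n+2)) * a_n; check: a_0 = 2, a_1 = 1, a_2 = 2, a_3 = -1/2, a_4 = -7/3, a_5 = 31/40


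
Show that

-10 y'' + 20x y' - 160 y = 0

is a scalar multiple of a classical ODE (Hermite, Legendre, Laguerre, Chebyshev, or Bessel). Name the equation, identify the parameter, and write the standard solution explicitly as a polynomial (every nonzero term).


All three coefficients share the factor -10; dividing through by -10 gives  y'' - 2x y' + 16 y = 0.
This matches the Hermite equation y'' - 2x y' + 2n y = 0 with 2n = 16, so n = 8; the polynomial solution is H_8(x).
With y = sum_k a_k x^k, matching x^k gives (k+2)(k+1) a_{k+2} = 2(k - n) a_k = 2(k - 8) a_k. The right side vanishes at k = 8, so the series with the parity of 8 terminates at degree 8.
Standard normalization: leading coefficient of H_n is 2^n, so a_8 = 2^8 = 256. Work downward with a_k = (k+1)(k+2) a_{k+2} / (2(k - n)):
  a_6 = (7)(8)(256) / (2(6 - 8)) = 14336/(-4) = -3584
  a_4 = (5)(6)(-3584) / (2(4 - 8)) = -107520/(-8) = 13440
  a_2 = (3)(4)(13440) / (2(2 - 8)) = 161280/(-12) = -13440
  a_0 = (1)(2)(-13440) / (2(0 - 8)) = -26880/(-16) = 1680
Hence H_8(x) = 256 x^8 - 3584 x^6 + 13440 x^4 - 13440 x^2 + 1680.

H_8(x); series = 256 x^8 - 3584 x^6 + 13440 x^4 - 13440 x^2 + 1680


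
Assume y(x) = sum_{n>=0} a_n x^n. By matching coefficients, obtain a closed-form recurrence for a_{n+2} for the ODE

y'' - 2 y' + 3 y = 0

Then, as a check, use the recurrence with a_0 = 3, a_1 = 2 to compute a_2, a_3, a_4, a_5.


Substitute y = sum_n a_n x^n.
y''(x) has coefficient (n+2)(n+1) a_{n+2} at x^n;
-2 y'(x) has coefficient -2 (n+1) a_{n+1} at x^n;
3 y(x) has coefficient 3 a_n at x^n.
Matching x^n: (n+2)(n+1) a_{n+2} - 2 (n+1) a_{n+1} + 3 a_n = 0.
Thus a_{n+2} = [2 (n+1) a_{n+1} - 3 a_n] / ((n+1)(n+2)).

Check with a_0 = 3, a_1 = 2 (apply the recurrence for n = 0, 1, 2, 3): a_0 = 3, a_1 = 2, a_2 = -5/2, a_3 = -8/3, a_4 = -17/24, a_5 = 7/60.

a_(n+2) = [2 (n+1) a_(n+1) - 3 a_n] / ((n+1)(n+2)); check: a_0 = 3, a_1 = 2, a_2 = -5/2, a_3 = -8/3, a_4 = -17/24, a_5 = 7/60


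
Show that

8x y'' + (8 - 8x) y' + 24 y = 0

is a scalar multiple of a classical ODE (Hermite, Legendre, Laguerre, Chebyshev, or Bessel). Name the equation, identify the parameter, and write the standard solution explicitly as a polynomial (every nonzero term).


All three coefficients share the factor 8; dividing through by 8 gives  x y'' + (1 - x) y' + 3 y = 0.
This matches the Laguerre equation x y'' + (1 - x) y' + n y = 0 with n = 3; the polynomial solution is L_3(x).
With y = sum_k a_k x^k, matching x^k gives (k+1)k a_{k+1} + (k+1) a_{k+1} - k a_k + n a_k = 0, i.e. (k+1)^2 a_{k+1} = (k - n) a_k = (k - 3) a_k. The right side vanishes at k = 3, so the series terminates at degree 3.
Standard normalization L_n(0) = 1 gives a_0 = 1. Work upward with a_{k+1} = (k - 3) a_k / (k+1)^2:
  a_1 = (0 - 3)(1) / 1^2 = -3/1 = -3
  a_2 = (1 - 3)(-3) / 2^2 = 6/4 = 3/2
  a_3 = (2 - 3)(3/2) / 3^2 = (-3/2)/9 = -1/6
Hence L_3(x) = -x^3/6 + 3 x^2/2 - 3 x + 1.

L_3(x); series = -x^3/6 + 3 x^2/2 - 3 x + 1


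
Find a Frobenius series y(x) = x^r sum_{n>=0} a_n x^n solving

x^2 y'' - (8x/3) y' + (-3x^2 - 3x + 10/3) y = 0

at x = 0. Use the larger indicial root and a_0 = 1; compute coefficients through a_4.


Write in Frobenius form y'' + (p(x)/x) y' + (q(x)/x^2) y = 0:
  p(x) = -8/3,  q(x) = -3x^2 - 3x + 10/3.
Indicial equation: r(r-1) + (-8/3) r + (10/3) = 0 -> roots r_1 = 2, r_2 = 5/3.
Take r = r_1 = 2. Let y(x) = x^r sum_{n>=0} a_n x^n with a_0 = 1.
Substitute y = x^r sum a_n x^n and match x^{r+n}. The recurrence is
  D(n) a_n - 3 a_{n-1} - 3 a_{n-2} = 0,  where D(n) = (r+n)(r+n-1) + (-8/3)(r+n) + (10/3).
  a_n = [3 a_{n-1} + 3 a_{n-2}] / D(n).
Since the indicial polynomial factors as (r - r_1)(r - r_2), D(n) = (r_1 + n - r_1)(r_1 + n - r_2) = n(n + 1/3).
Evaluating step by step (a_0 = 1):
  n = 1: D(1) = 1(1 + 1/3) = 4/3; numerator = 3(1) = 3; a_1 = (3)/(4/3) = 9/4
  n = 2: D(2) = 2(2 + 1/3) = 14/3; numerator = 3(9/4) + 3(1) = 39/4; a_2 = (39/4)/(14/3) = 117/56
  n = 3: D(3) = 3(3 + 1/3) = 10; numerator = 3(117/56) + 3(9/4) = 729/56; a_3 = (729/56)/(10) = 729/560
  n = 4: D(4) = 4(4 + 1/3) = 52/3; numerator = 3(729/560) + 3(117/56) = 5697/560; a_4 = (5697/560)/(52/3) = 17091/29120

r = 2; a_0 = 1; a_1 = 9/4; a_2 = 117/56; a_3 = 729/560; a_4 = 17091/29120


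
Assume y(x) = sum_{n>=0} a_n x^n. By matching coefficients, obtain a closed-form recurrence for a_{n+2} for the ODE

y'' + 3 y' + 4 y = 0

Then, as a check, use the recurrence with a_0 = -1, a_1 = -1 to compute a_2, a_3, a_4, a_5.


Substitute y = sum_n a_n x^n.
y''(x) has coefficient (n+2)(n+1) a_{n+2} at x^n;
3 y'(x) has coefficient 3 (n+1) a_{n+1} at x^n;
4 y(x) has coefficient 4 a_n at x^n.
Matching x^n: (n+2)(n+1) a_{n+2} + 3 (n+1) a_{n+1} + 4 a_n = 0.
Thus a_{n+2} = [-3 (n+1) a_{n+1} - 4 a_n] / ((n+1)(n+2)).

Check with a_0 = -1, a_1 = -1 (apply the recurrence for n = 0, 1, 2, 3): a_0 = -1, a_1 = -1, a_2 = 7/2, a_3 = -17/6, a_4 = 23/24, a_5 = -1/120.

a_(n+2) = [-3 (n+1) a_(n+1) - 4 a_n] / ((n+1)(n+2)); check: a_0 = -1, a_1 = -1, a_2 = 7/2, a_3 = -17/6, a_4 = 23/24, a_5 = -1/120


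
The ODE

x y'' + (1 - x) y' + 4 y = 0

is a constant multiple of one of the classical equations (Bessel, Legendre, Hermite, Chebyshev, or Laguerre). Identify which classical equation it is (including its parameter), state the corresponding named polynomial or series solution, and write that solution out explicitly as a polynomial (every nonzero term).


The equation is already in a standard form:  x y'' + (1 - x) y' + 4 y = 0.
This matches the Laguerre equation x y'' + (1 - x) y' + n y = 0 with n = 4; the polynomial solution is L_4(x).
With y = sum_k a_k x^k, matching x^k gives (k+1)k a_{k+1} + (k+1) a_{k+1} - k a_k + n a_k = 0, i.e. (k+1)^2 a_{k+1} = (k - n) a_k = (k - 4) a_k. The right side vanishes at k = 4, so the series terminates at degree 4.
Standard normalization L_n(0) = 1 gives a_0 = 1. Work upward with a_{k+1} = (k - 4) a_k / (k+1)^2:
  a_1 = (0 - 4)(1) / 1^2 = -4/1 = -4
  a_2 = (1 - 4)(-4) / 2^2 = 12/4 = 3
  a_3 = (2 - 4)(3) / 3^2 = -6/9 = -2/3
  a_4 = (3 - 4)(-2/3) / 4^2 = (2/3)/16 = 1/24
Hence L_4(x) = x^4/24 - 2 x^3/3 + 3 x^2 - 4 x + 1.

L_4(x); series = x^4/24 - 2 x^3/3 + 3 x^2 - 4 x + 1


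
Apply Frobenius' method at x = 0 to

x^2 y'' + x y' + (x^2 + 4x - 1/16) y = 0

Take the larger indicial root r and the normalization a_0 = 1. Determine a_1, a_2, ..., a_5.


Write in Frobenius form y'' + (p(x)/x) y' + (q(x)/x^2) y = 0:
  p(x) = 1,  q(x) = x^2 + 4x - 1/16.
Indicial equation: r(r-1) + (1) r + (-1/16) = 0 -> roots r_1 = 1/4, r_2 = -1/4.
Take r = r_1 = 1/4. Let y(x) = x^r sum_{n>=0} a_n x^n with a_0 = 1.
Substitute y = x^r sum a_n x^n and match x^{r+n}. The recurrence is
  D(n) a_n + 4 a_{n-1} + 1 a_{n-2} = 0,  where D(n) = (r+n)(r+n-1) + (1)(r+n) + (-1/16).
  a_n = [-4 a_{n-1} - 1 a_{n-2}] / D(n).
Since the indicial polynomial factors as (r - r_1)(r - r_2), D(n) = (r_1 + n - r_1)(r_1 + n - r_2) = n(n + 1/2).
Evaluating step by step (a_0 = 1):
  n = 1: D(1) = 1(1 + 1/2) = 3/2; numerator = -4(1) = -4; a_1 = (-4)/(3/2) = -8/3
  n = 2: D(2) = 2(2 + 1/2) = 5; numerator = -4(-8/3) - 1(1) = 29/3; a_2 = (29/3)/(5) = 29/15
  n = 3: D(3) = 3(3 + 1/2) = 21/2; numerator = -4(29/15) - 1(-8/3) = -76/15; a_3 = (-76/15)/(21/2) = -152/315
  n = 4: D(4) = 4(4 + 1/2) = 18; numerator = -4(-152/315) - 1(29/15) = -1/315; a_4 = (-1/315)/(18) = -1/5670
  n = 5: D(5) = 5(5 + 1/2) = 55/2; numerator = -4(-1/5670) - 1(-152/315) = 274/567; a_5 = (274/567)/(55/2) = 548/31185

r = 1/4; a_0 = 1; a_1 = -8/3; a_2 = 29/15; a_3 = -152/315; a_4 = -1/5670; a_5 = 548/31185


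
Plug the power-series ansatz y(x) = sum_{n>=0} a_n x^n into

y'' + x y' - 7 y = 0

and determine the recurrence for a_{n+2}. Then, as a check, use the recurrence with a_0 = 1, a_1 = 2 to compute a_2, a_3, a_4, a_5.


Substitute y = sum_n a_n x^n.
y''(x) has coefficient (n+2)(n+1) a_{n+2} at x^n;
x y'(x) has coefficient n a_n at x^n (shift);
-7 y(x) has coefficient -7 a_n at x^n.
Matching x^n: (n+2)(n+1) a_{n+2} + (n - 7) a_n = 0.
Thus a_{n+2} = (-n + 7) / ((n+1)(n+2)) * a_n.

Check with a_0 = 1, a_1 = 2 (apply the recurrence for n = 0, 1, 2, 3): a_0 = 1, a_1 = 2, a_2 = 7/2, a_3 = 2, a_4 = 35/24, a_5 = 2/5.

a_(n+2) = (-n + 7) / ((n+1)(n+2)) * a_n; check: a_0 = 1, a_1 = 2, a_2 = 7/2, a_3 = 2, a_4 = 35/24, a_5 = 2/5


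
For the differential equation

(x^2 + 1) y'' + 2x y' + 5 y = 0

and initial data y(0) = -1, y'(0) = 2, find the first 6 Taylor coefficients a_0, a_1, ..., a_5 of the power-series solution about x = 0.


Ansatz: y(x) = sum_{n>=0} a_n x^n, so y'(x) = sum_{n>=1} n a_n x^(n-1) and y''(x) = sum_{n>=2} n(n-1) a_n x^(n-2).
Substitute into P(x) y'' + Q(x) y' + R(x) y = 0 with P(x) = x^2 + 1, Q(x) = 2x, R(x) = 5, and match powers of x.
Initial conditions: a_0 = -1, a_1 = 2.
Setting the coefficient of each power of x to zero and solving order by order (substituting the coefficients already found):
  x^0: 2 a_2 + 5 a_0 = 0  ->  2 a_2 = -5 a_0 = 5  ->  a_2 = 5/2
  x^1: 6 a_3 + 7 a_1 = 0  ->  6 a_3 = -7 a_1 = -14  ->  a_3 = -7/3
  x^2: 12 a_4 + 11 a_2 = 0  ->  12 a_4 = -11 a_2 = -55/2  ->  a_4 = -55/24
  x^3: 20 a_5 + 17 a_3 = 0  ->  20 a_5 = -17 a_3 = 119/3  ->  a_5 = 119/60
Truncated series: y(x) = -1 + 2 x + (5/2) x^2 - (7/3) x^3 - (55/24) x^4 + (119/60) x^5 + O(x^6).

a_0 = -1; a_1 = 2; a_2 = 5/2; a_3 = -7/3; a_4 = -55/24; a_5 = 119/60


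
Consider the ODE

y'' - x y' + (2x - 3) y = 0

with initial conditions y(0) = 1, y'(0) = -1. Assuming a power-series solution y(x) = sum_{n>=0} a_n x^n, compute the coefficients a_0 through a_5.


Ansatz: y(x) = sum_{n>=0} a_n x^n, so y'(x) = sum_{n>=1} n a_n x^(n-1) and y''(x) = sum_{n>=2} n(n-1) a_n x^(n-2).
Substitute into P(x) y'' + Q(x) y' + R(x) y = 0 with P(x) = 1, Q(x) = -x, R(x) = 2x - 3, and match powers of x.
Initial conditions: a_0 = 1, a_1 = -1.
Setting the coefficient of each power of x to zero and solving order by order (substituting the coefficients already found):
  x^0: 2 a_2 - 3 a_0 = 0  ->  2 a_2 = 3 a_0 = 3  ->  a_2 = 3/2
  x^1: 6 a_3 - 4 a_1 + 2 a_0 = 0  ->  6 a_3 = 4 a_1 - 2 a_0 = -6  ->  a_3 = -1
  x^2: 12 a_4 - 5 a_2 + 2 a_1 = 0  ->  12 a_4 = 5 a_2 - 2 a_1 = 19/2  ->  a_4 = 19/24
  x^3: 20 a_5 - 6 a_3 + 2 a_2 = 0  ->  20 a_5 = 6 a_3 - 2 a_2 = -9  ->  a_5 = -9/20
Truncated series: y(x) = 1 - x + (3/2) x^2 - x^3 + (19/24) x^4 - (9/20) x^5 + O(x^6).

a_0 = 1; a_1 = -1; a_2 = 3/2; a_3 = -1; a_4 = 19/24; a_5 = -9/20


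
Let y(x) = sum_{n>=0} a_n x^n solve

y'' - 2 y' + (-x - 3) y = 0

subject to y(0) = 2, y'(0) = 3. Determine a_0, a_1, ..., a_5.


Ansatz: y(x) = sum_{n>=0} a_n x^n, so y'(x) = sum_{n>=1} n a_n x^(n-1) and y''(x) = sum_{n>=2} n(n-1) a_n x^(n-2).
Substitute into P(x) y'' + Q(x) y' + R(x) y = 0 with P(x) = 1, Q(x) = -2, R(x) = -x - 3, and match powers of x.
Initial conditions: a_0 = 2, a_1 = 3.
Setting the coefficient of each power of x to zero and solving order by order (substituting the coefficients already found):
  x^0: 2 a_2 - 2 a_1 - 3 a_0 = 0  ->  2 a_2 = 2 a_1 + 3 a_0 = 12  ->  a_2 = 6
  x^1: 6 a_3 - 4 a_2 - 3 a_1 - a_0 = 0  ->  6 a_3 = 4 a_2 + 3 a_1 + a_0 = 35  ->  a_3 = 35/6
  x^2: 12 a_4 - 6 a_3 - 3 a_2 - a_1 = 0  ->  12 a_4 = 6 a_3 + 3 a_2 + a_1 = 56  ->  a_4 = 14/3
  x^3: 20 a_5 - 8 a_4 - 3 a_3 - a_2 = 0  ->  20 a_5 = 8 a_4 + 3 a_3 + a_2 = 365/6  ->  a_5 = 73/24
Truncated series: y(x) = 2 + 3 x + 6 x^2 + (35/6) x^3 + (14/3) x^4 + (73/24) x^5 + O(x^6).

a_0 = 2; a_1 = 3; a_2 = 6; a_3 = 35/6; a_4 = 14/3; a_5 = 73/24


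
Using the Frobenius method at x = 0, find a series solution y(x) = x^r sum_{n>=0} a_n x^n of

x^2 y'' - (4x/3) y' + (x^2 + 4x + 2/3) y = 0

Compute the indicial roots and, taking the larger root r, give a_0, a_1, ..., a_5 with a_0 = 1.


Write in Frobenius form y'' + (p(x)/x) y' + (q(x)/x^2) y = 0:
  p(x) = -4/3,  q(x) = x^2 + 4x + 2/3.
Indicial equation: r(r-1) + (-4/3) r + (2/3) = 0 -> roots r_1 = 2, r_2 = 1/3.
Take r = r_1 = 2. Let y(x) = x^r sum_{n>=0} a_n x^n with a_0 = 1.
Substitute y = x^r sum a_n x^n and match x^{r+n}. The recurrence is
  D(n) a_n + 4 a_{n-1} + 1 a_{n-2} = 0,  where D(n) = (r+n)(r+n-1) + (-4/3)(r+n) + (2/3).
  a_n = [-4 a_{n-1} - 1 a_{n-2}] / D(n).
Since the indicial polynomial factors as (r - r_1)(r - r_2), D(n) = (r_1 + n - r_1)(r_1 + n - r_2) = n(n + 5/3).
Evaluating step by step (a_0 = 1):
  n = 1: D(1) = 1(1 + 5/3) = 8/3; numerator = -4(1) = -4; a_1 = (-4)/(8/3) = -3/2
  n = 2: D(2) = 2(2 + 5/3) = 22/3; numerator = -4(-3/2) - 1(1) = 5; a_2 = (5)/(22/3) = 15/22
  n = 3: D(3) = 3(3 + 5/3) = 14; numerator = -4(15/22) - 1(-3/2) = -27/22; a_3 = (-27/22)/(14) = -27/308
  n = 4: D(4) = 4(4 + 5/3) = 68/3; numerator = -4(-27/308) - 1(15/22) = -51/154; a_4 = (-51/154)/(68/3) = -9/616
  n = 5: D(5) = 5(5 + 5/3) = 100/3; numerator = -4(-9/616) - 1(-27/308) = 45/308; a_5 = (45/308)/(100/3) = 27/6160

r = 2; a_0 = 1; a_1 = -3/2; a_2 = 15/22; a_3 = -27/308; a_4 = -9/616; a_5 = 27/6160


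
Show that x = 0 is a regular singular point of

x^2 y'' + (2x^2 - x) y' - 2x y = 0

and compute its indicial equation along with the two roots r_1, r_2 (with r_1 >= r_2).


Divide by x^2 to reach normal form y'' + P_1(x) y' + P_2(x) y = 0 with P_1(x) = 2 - 1/x and P_2(x) = -2/x.
x = 0 is a singular point because the y'-coefficient 2 - 1/x has a pole at x = 0 and the y-coefficient -2/x has a pole at x = 0.
It is a regular singular point because x P_1(x) = p(x) = 2x - 1 and x^2 P_2(x) = q(x) = -2x are polynomials, hence analytic at x = 0.
p(0) = -1,  q(0) = 0.
Indicial equation: r(r-1) + p(0) r + q(0) = 0, i.e. r^2 + (p(0) - 1) r + q(0) = 0, i.e. r^2 - 2 r = 0.
Discriminant: (-2)^2 - 4(0) = 4, so r = (2 ± 2)/2.
Solving: r_1 = 2, r_2 = 0.

indicial: r^2 - 2 r = 0; roots r_1 = 2, r_2 = 0


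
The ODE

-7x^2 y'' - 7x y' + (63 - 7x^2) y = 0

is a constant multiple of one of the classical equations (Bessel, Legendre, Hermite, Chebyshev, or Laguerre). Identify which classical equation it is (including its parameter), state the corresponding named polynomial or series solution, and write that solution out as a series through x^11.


All three coefficients share the factor -7; dividing through by -7 gives  x^2 y'' + x y' + (x^2 - 9) y = 0.
This matches the Bessel equation x^2 y'' + x y' + (x^2 - nu^2) y = 0 with nu^2 = 9, so nu = 3; the solution bounded at x = 0 is J_3(x).
Frobenius at x = 0: indicial roots ±nu; for r = nu the recurrence k(k + 2nu) c_k = -c_{k-2} gives the standard series J_nu(x) = sum_{k>=0} (-1)^k / (k! (k+nu)!) (x/2)^(2k+nu). Evaluate the first 5 terms:
  k = 0: (-1)^0 / (0! * 3! * 2^3) x^3 = 1/(1*6*8) x^3 = (1/48) x^3
  k = 1: (-1)^1 / (1! * 4! * 2^5) x^5 = -1/(1*24*32) x^5 = (-1/768) x^5
  k = 2: (-1)^2 / (2! * 5! * 2^7) x^7 = 1/(2*120*128) x^7 = (1/30720) x^7
  k = 3: (-1)^3 / (3! * 6! * 2^9) x^9 = -1/(6*720*512) x^9 = (-1/2211840) x^9
  k = 4: (-1)^4 / (4! * 7! * 2^11) x^11 = 1/(24*5040*2048) x^11 = (1/247726080) x^11
Hence J_3(x) = x^11/247726080 - x^9/2211840 + x^7/30720 - x^5/768 + x^3/48 + ....

J_3(x); series = x^11/247726080 - x^9/2211840 + x^7/30720 - x^5/768 + x^3/48


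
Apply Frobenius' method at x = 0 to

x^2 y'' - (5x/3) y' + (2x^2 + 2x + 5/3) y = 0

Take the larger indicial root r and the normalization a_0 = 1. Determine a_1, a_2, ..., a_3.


Write in Frobenius form y'' + (p(x)/x) y' + (q(x)/x^2) y = 0:
  p(x) = -5/3,  q(x) = 2x^2 + 2x + 5/3.
Indicial equation: r(r-1) + (-5/3) r + (5/3) = 0 -> roots r_1 = 5/3, r_2 = 1.
Take r = r_1 = 5/3. Let y(x) = x^r sum_{n>=0} a_n x^n with a_0 = 1.
Substitute y = x^r sum a_n x^n and match x^{r+n}. The recurrence is
  D(n) a_n + 2 a_{n-1} + 2 a_{n-2} = 0,  where D(n) = (r+n)(r+n-1) + (-5/3)(r+n) + (5/3).
  a_n = [-2 a_{n-1} - 2 a_{n-2}] / D(n).
Since the indicial polynomial factors as (r - r_1)(r - r_2), D(n) = (r_1 + n - r_1)(r_1 + n - r_2) = n(n + 2/3).
Evaluating step by step (a_0 = 1):
  n = 1: D(1) = 1(1 + 2/3) = 5/3; numerator = -2(1) = -2; a_1 = (-2)/(5/3) = -6/5
  n = 2: D(2) = 2(2 + 2/3) = 16/3; numerator = -2(-6/5) - 2(1) = 2/5; a_2 = (2/5)/(16/3) = 3/40
  n = 3: D(3) = 3(3 + 2/3) = 11; numerator = -2(3/40) - 2(-6/5) = 9/4; a_3 = (9/4)/(11) = 9/44

r = 5/3; a_0 = 1; a_1 = -6/5; a_2 = 3/40; a_3 = 9/44


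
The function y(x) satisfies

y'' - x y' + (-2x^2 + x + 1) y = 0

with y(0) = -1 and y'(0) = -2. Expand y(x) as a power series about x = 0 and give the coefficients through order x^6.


Ansatz: y(x) = sum_{n>=0} a_n x^n, so y'(x) = sum_{n>=1} n a_n x^(n-1) and y''(x) = sum_{n>=2} n(n-1) a_n x^(n-2).
Substitute into P(x) y'' + Q(x) y' + R(x) y = 0 with P(x) = 1, Q(x) = -x, R(x) = -2x^2 + x + 1, and match powers of x.
Initial conditions: a_0 = -1, a_1 = -2.
Setting the coefficient of each power of x to zero and solving order by order (substituting the coefficients already found):
  x^0: 2 a_2 + a_0 = 0  ->  2 a_2 = -a_0 = 1  ->  a_2 = 1/2
  x^1: 6 a_3 + a_0 = 0  ->  6 a_3 = -a_0 = 1  ->  a_3 = 1/6
  x^2: 12 a_4 - a_2 + a_1 - 2 a_0 = 0  ->  12 a_4 = a_2 - a_1 + 2 a_0 = 1/2  ->  a_4 = 1/24
  x^3: 20 a_5 - 2 a_3 + a_2 - 2 a_1 = 0  ->  20 a_5 = 2 a_3 - a_2 + 2 a_1 = -25/6  ->  a_5 = -5/24
  x^4: 30 a_6 - 3 a_4 + a_3 - 2 a_2 = 0  ->  30 a_6 = 3 a_4 - a_3 + 2 a_2 = 23/24  ->  a_6 = 23/720
Truncated series: y(x) = -1 - 2 x + (1/2) x^2 + (1/6) x^3 + (1/24) x^4 - (5/24) x^5 + (23/720) x^6 + O(x^7).

a_0 = -1; a_1 = -2; a_2 = 1/2; a_3 = 1/6; a_4 = 1/24; a_5 = -5/24; a_6 = 23/720
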